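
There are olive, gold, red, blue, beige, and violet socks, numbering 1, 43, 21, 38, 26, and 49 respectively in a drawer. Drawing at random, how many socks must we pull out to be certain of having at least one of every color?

178

The hardest color to obtain is olive: we could draw every other sock first — 178 − 1 = 177 socks — without a single olive one.
The next draw must be olive, so 177 + 1 = 178.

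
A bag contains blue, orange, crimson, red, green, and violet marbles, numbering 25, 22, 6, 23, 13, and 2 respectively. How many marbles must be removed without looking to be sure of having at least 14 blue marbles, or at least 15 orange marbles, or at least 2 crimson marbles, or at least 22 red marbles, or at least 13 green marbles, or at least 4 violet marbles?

Each of the 6 colors has its own threshold; avoid all of them simultaneously.
The worst case stops just short of every target: 13 blue, 14 orange, 1 crimson, 21 red, 12 green, all 2 violet — 13 + 14 + 1 + 21 + 12 + 2 = 63 marbles.
One more marble must push some color to its target, so 63 + 1 = 64.

64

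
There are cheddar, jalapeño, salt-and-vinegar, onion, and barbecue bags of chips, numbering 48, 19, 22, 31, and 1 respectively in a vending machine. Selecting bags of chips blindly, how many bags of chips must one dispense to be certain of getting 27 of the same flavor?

Treat the 5 flavors as pigeonholes.
In the worst case we take at most 26 of each flavor, but all 19 jalapeño, all 22 salt-and-vinegar, and all 1 barbecue (fewer than 26), giving 26 + 19 + 22 + 26 + 1 = 94.
One more bag of chips then forces some flavor to 27, so 94 + 1 = 95.

95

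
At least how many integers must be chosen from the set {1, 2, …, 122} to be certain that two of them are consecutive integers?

Partition {1, …, 122} into 61 pairs: {1,2}, {3,4}, …, {121,122}.
Choosing 61 integers — say the 61 even numbers 2, 4, …, 122 — takes one from each pair and avoids the property.
Choosing 62 forces two into the same pair by pigeonhole, and those are consecutive. So 62.

62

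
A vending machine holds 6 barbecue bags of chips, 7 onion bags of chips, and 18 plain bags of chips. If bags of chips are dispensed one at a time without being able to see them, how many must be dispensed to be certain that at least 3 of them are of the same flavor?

7

Treat the 3 flavors as pigeonholes.
The worst case takes 2 bags of chips of each flavor without reaching 3 of any: 3 × 2 = 6.
The next bag of chips must bring some flavor to 3, so 6 + 1 = 7.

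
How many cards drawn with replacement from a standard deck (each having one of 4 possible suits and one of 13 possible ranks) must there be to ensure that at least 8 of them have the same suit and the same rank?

365

There are 4 × 13 = 52 (suit, rank) combinations acting as pigeonholes.
With 52 × 7 = 364 cards drawn with replacement from a standard deck we could place exactly 7 in each, with no (suit, rank) pair reaching 8.
One more forces some (suit, rank) pair to hold 8, so 364 + 1 = 365.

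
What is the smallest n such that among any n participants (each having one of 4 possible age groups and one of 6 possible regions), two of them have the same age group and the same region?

There are 4 × 6 = 24 (age group, region) combinations acting as pigeonholes.
With 24 participants we could place one in each, avoiding any repeat.
One more forces some (age group, region) pair to hold 2, so 24 + 1 = 25.

25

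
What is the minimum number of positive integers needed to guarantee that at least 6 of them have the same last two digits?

There are 100 possible two-digit endings acting as pigeonholes.
With 100 × 5 = 500 positive integers we could place exactly 5 in each, with no class reaching 6.
One more forces some class to hold 6, so 500 + 1 = 501.

501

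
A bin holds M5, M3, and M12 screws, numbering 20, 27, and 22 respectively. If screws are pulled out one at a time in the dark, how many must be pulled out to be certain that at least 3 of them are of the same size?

The worst case takes 2 screws of each size without reaching 3 of any: 3 × 2 = 6.
The next screw must bring some size to 3, so 6 + 1 = 7.

7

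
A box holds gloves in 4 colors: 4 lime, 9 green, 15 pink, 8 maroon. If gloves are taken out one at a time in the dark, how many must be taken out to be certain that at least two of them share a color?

5

The worst case takes 1 glove of each color without reaching 2 of any: 4 × 1 = 4.
The next glove must bring some color to 2, so 4 + 1 = 5.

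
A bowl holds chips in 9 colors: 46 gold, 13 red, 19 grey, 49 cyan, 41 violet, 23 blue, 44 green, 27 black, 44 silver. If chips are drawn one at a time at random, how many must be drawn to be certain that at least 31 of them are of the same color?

Treat the 9 colors as pigeonholes.
In the worst case we take at most 30 of each color, but all 13 red, all 19 grey, all 23 blue, and all 27 black (fewer than 30), giving 30 + 13 + 19 + 30 + 30 + 23 + 30 + 27 + 30 = 232.
One more chip then forces some color to 31, so 232 + 1 = 233.

233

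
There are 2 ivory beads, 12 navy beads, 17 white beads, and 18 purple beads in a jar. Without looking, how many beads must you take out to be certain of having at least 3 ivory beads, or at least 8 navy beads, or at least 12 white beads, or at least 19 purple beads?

The worst case stops just short of every target: 2 ivory, 7 navy, 11 white, 18 purple — 2 + 7 + 11 + 18 = 38 beads.
One more bead must push some color to its target, so 38 + 1 = 39.

39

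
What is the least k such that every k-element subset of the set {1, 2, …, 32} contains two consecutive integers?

Partition {1, …, 32} into 16 pairs: {1,2}, {3,4}, …, {31,32}.
Choosing 16 integers — say the 16 even numbers 2, 4, …, 32 — takes one from each pair and avoids the property.
Choosing 17 forces two into the same pair by pigeonhole, and those are consecutive. So 17.

17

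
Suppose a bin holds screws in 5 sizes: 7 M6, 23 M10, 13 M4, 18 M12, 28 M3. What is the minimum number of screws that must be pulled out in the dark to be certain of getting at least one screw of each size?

The hardest size to obtain is M6: we could draw every other screw first — 89 − 7 = 82 screws — without a single M6 one.
The next draw must be M6, so 82 + 1 = 83.

83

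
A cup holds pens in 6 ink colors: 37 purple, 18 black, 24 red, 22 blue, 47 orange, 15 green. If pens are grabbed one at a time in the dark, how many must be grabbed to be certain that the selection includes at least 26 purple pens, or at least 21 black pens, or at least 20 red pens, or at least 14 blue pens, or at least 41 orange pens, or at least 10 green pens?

Each of the 6 ink colors has its own threshold; avoid all of them simultaneously.
The worst case stops just short of every target: 25 purple, all 18 black, 19 red, 13 blue, 40 orange, 9 green — 25 + 18 + 19 + 13 + 40 + 9 = 124 pens.
One more pen must push some ink color to its target, so 124 + 1 = 125.

125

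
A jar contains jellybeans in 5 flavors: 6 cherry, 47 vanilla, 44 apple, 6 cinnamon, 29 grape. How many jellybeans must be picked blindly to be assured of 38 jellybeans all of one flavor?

Treat the 5 flavors as pigeonholes.
In the worst case we take at most 37 of each flavor, but all 6 cherry, all 6 cinnamon, and all 29 grape (fewer than 37), giving 6 + 37 + 37 + 6 + 29 = 115.
One more jellybean then forces some flavor to 38, so 115 + 1 = 116.

116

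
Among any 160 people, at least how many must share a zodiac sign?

There are 12 zodiac signs, which serve as the pigeonholes.
If each of the 12 zodiac signs held at most 13, the total would be at most 12 × 13 = 156 < 160, a contradiction.
So at least one holds ⌈160/12⌉ = 14.

14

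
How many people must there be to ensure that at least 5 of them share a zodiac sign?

There are 12 zodiac signs acting as pigeonholes.
With 12 × 4 = 48 people we could place exactly 4 in each, with no class reaching 5.
One more forces some class to hold 5, so 48 + 1 = 49.

49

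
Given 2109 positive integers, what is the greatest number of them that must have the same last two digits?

If each of the 100 possible two-digit endings held at most 21, the total would be at most 100 × 21 = 2100 < 2109, a contradiction.
So at least one holds ⌈2109/100⌉ = 22.

22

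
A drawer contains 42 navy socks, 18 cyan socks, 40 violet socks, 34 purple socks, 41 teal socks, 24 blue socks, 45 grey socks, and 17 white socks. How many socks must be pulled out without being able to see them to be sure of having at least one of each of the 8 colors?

245

The hardest color to obtain is white: we could draw every other sock first — 261 − 17 = 244 socks — without a single white one.
The next draw must be white, so 244 + 1 = 245.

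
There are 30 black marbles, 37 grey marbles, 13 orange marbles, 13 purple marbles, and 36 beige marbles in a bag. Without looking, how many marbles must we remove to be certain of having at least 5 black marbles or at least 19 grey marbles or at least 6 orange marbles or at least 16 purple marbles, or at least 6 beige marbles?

46

The worst case stops just short of every target: 4 black, 18 grey, 5 orange, all 13 purple, 5 beige — 4 + 18 + 5 + 13 + 5 = 45 marbles.
One more marble must push some color to its target, so 45 + 1 = 46.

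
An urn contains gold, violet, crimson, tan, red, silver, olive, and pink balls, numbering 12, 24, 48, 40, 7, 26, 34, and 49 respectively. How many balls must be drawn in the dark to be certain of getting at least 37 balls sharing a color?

212

Treat the 8 colors as pigeonholes.
In the worst case we take at most 36 of each color, but all 12 gold, all 24 violet, all 7 red, all 26 silver, and all 34 olive (fewer than 36), giving 12 + 24 + 36 + 36 + 7 + 26 + 34 + 36 = 211.
One more ball then forces some color to 37, so 211 + 1 = 212.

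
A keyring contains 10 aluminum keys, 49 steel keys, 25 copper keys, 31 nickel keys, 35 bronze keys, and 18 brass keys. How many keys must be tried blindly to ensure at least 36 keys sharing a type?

155

In the worst case we take at most 35 of each type, but all 10 aluminum, all 25 copper, all 31 nickel, and all 18 brass (fewer than 35), giving 10 + 35 + 25 + 31 + 35 + 18 = 154.
One more key then forces some type to 36, so 154 + 1 = 155.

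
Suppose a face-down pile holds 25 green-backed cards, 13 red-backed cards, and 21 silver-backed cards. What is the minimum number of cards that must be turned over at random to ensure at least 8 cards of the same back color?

22

The worst case takes 7 cards of each back color without reaching 8 of any: 3 × 7 = 21.
The next card must bring some back color to 8, so 21 + 1 = 22.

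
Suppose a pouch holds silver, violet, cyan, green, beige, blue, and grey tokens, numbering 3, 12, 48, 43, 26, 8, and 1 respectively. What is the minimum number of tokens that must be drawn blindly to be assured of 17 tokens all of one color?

73

Treat the 7 colors as pigeonholes.
In the worst case we take at most 16 of each color, but all 3 silver, all 12 violet, all 8 blue, and all 1 grey (fewer than 16), giving 3 + 12 + 16 + 16 + 16 + 8 + 1 = 72.
One more token then forces some color to 17, so 72 + 1 = 73.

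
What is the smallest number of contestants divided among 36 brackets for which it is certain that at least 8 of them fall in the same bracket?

253

There are 36 brackets acting as pigeonholes.
With 36 × 7 = 252 contestants we could place exactly 7 in each, with no class reaching 8.
One more forces some class to hold 8, so 252 + 1 = 253.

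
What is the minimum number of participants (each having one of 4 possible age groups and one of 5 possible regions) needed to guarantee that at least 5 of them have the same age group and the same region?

81

There are 4 × 5 = 20 (age group, region) combinations acting as pigeonholes.
With 20 × 4 = 80 participants we could place exactly 4 in each, with no (age group, region) pair reaching 5.
One more forces some (age group, region) pair to hold 5, so 80 + 1 = 81.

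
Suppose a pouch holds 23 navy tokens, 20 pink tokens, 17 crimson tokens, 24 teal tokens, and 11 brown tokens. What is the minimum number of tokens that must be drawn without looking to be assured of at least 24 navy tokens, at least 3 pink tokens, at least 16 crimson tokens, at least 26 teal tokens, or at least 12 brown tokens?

76

Each of the 5 colors has its own threshold; avoid all of them simultaneously.
The worst case stops just short of every target: 23 navy, 2 pink, 15 crimson, all 24 teal, 11 brown — 23 + 2 + 15 + 24 + 11 = 75 tokens.
One more token must push some color to its target, so 75 + 1 = 76.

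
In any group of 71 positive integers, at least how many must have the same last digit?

8

If each of the 10 possible last digits held at most 7, the total would be at most 10 × 7 = 70 < 71, a contradiction.
So at least one holds ⌈71/10⌉ = 8.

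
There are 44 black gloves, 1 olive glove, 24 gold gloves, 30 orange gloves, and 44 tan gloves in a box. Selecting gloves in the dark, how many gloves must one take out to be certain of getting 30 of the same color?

113

In the worst case we take at most 29 of each color, but all 1 olive and all 24 gold (fewer than 29), giving 29 + 1 + 24 + 29 + 29 = 112.
One more glove then forces some color to 30, so 112 + 1 = 113.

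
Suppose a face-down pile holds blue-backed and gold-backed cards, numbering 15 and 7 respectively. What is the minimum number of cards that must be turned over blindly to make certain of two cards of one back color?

The worst case takes 1 card of each back color without reaching 2 of any: 2 × 1 = 2.
The next card must bring some back color to 2, so 2 + 1 = 3.

3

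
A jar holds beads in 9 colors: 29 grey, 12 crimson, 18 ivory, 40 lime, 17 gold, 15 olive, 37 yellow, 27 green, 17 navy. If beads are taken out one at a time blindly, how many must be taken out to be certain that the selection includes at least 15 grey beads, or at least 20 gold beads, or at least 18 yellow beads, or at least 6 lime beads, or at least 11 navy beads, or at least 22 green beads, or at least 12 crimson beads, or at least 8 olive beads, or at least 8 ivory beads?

The worst case stops just short of every target: 14 grey, 11 crimson, 7 ivory, 5 lime, all 17 gold, 7 olive, 17 yellow, 21 green, 10 navy — 14 + 11 + 7 + 5 + 17 + 7 + 17 + 21 + 10 = 109 beads.
One more bead must push some color to its target, so 109 + 1 = 110.

110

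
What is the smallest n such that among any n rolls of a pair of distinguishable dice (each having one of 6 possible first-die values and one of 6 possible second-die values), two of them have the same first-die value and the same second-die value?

37

There are 6 × 6 = 36 (first-die value, second-die value) combinations acting as pigeonholes.
With 36 rolls of a pair of distinguishable dice we could place one in each, avoiding any repeat.
One more forces some (first-die value, second-die value) pair to hold 2, so 36 + 1 = 37.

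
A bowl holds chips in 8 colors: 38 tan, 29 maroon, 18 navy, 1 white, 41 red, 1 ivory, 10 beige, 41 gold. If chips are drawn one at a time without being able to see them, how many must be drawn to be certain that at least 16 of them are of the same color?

In the worst case we take at most 15 of each color, but all 1 white, all 1 ivory, and all 10 beige (fewer than 15), giving 15 + 15 + 15 + 1 + 15 + 1 + 10 + 15 = 87.
One more chip then forces some color to 16, so 87 + 1 = 88.

88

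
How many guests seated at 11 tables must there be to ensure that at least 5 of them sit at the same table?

45

There are 11 tables acting as pigeonholes.
With 11 × 4 = 44 guests we could place exactly 4 in each, with no class reaching 5.
One more forces some class to hold 5, so 44 + 1 = 45.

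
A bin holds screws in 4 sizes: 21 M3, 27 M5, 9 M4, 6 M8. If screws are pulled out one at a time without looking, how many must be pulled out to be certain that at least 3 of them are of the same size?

9

The worst case takes 2 screws of each size without reaching 3 of any: 4 × 2 = 8.
The next screw must bring some size to 3, so 8 + 1 = 9.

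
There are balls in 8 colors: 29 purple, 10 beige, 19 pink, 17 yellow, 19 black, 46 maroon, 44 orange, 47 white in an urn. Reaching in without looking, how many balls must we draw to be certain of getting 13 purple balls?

215

The worst case draws every non-purple ball first: 10 + 19 + 17 + 19 + 46 + 44 + 47 = 202.
The next 13 draws are then forced to be purple, giving 202 + 13 = 215.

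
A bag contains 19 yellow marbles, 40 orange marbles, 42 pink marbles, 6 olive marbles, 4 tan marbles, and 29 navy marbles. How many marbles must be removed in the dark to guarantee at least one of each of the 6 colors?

137

The hardest color to obtain is tan: we could draw every other marble first — 140 − 4 = 136 marbles — without a single tan one.
The next draw must be tan, so 136 + 1 = 137.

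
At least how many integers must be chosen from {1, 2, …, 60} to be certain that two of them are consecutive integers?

31

Partition {1, …, 60} into 30 pairs: {1,2}, {3,4}, …, {59,60}.
Choosing 30 integers — say the 30 even numbers 2, 4, …, 60 — takes one from each pair and avoids the property.
Choosing 31 forces two into the same pair by pigeonhole, and those are consecutive. So 31.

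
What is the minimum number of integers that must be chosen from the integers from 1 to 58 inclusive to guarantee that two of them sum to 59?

Partition {1, …, 58} into 29 pairs: {1,58}, {2,57}, …, {29,30}.
Choosing 29 integers — say the integers 1 through 29 — takes one from each pair and avoids the property.
Choosing 30 forces two into the same pair by pigeonhole, and those sum to 59. So 30.

30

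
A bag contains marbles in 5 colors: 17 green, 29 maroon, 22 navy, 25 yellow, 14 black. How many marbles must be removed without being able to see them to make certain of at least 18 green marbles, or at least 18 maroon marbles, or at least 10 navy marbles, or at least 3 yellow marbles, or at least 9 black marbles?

Each of the 5 colors has its own threshold; avoid all of them simultaneously.
The worst case stops just short of every target: 17 green, 17 maroon, 9 navy, 2 yellow, 8 black — 17 + 17 + 9 + 2 + 8 = 53 marbles.
One more marble must push some color to its target, so 53 + 1 = 54.

54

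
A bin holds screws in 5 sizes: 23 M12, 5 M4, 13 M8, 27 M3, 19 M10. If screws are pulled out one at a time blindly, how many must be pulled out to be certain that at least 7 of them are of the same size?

30

In the worst case we take at most 6 of each size, but all 5 M4 (fewer than 6), giving 6 + 5 + 6 + 6 + 6 = 29.
One more screw then forces some size to 7, so 29 + 1 = 30.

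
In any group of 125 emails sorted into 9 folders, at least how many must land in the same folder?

The 125 emails fall into 9 folders.
If each of the 9 folders held at most 13, the total would be at most 9 × 13 = 117 < 125, a contradiction.
So at least one holds ⌈125/9⌉ = 14.

14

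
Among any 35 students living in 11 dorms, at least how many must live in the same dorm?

4

The 35 students fall into 11 dorms.
If each of the 11 dorms held at most 3, the total would be at most 11 × 3 = 33 < 35, a contradiction.
So at least one holds ⌈35/11⌉ = 4.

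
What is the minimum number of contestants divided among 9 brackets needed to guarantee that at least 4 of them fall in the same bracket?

There are 9 brackets acting as pigeonholes.
With 9 × 3 = 27 contestants we could place exactly 3 in each, with no class reaching 4.
One more forces some class to hold 4, so 27 + 1 = 28.

28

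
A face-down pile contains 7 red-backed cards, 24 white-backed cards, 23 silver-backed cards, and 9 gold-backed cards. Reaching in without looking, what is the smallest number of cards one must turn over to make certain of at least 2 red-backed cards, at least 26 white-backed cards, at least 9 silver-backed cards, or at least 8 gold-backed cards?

Each of the 4 back colors has its own threshold; avoid all of them simultaneously.
The worst case stops just short of every target: 1 red-backed, all 24 white-backed, 8 silver-backed, 7 gold-backed — 1 + 24 + 8 + 7 = 40 cards.
One more card must push some back color to its target, so 40 + 1 = 41.

41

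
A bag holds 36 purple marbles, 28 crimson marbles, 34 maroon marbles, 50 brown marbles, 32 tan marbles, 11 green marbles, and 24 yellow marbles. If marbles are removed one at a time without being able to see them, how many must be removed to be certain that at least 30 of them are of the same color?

180

In the worst case we take at most 29 of each color, but all 28 crimson, all 11 green, and all 24 yellow (fewer than 29), giving 29 + 28 + 29 + 29 + 29 + 11 + 24 = 179.
One more marble then forces some color to 30, so 179 + 1 = 180.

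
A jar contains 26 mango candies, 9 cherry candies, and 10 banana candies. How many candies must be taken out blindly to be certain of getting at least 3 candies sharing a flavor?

The worst case takes 2 candies of each flavor without reaching 3 of any: 3 × 2 = 6.
The next candy must bring some flavor to 3, so 6 + 1 = 7.

7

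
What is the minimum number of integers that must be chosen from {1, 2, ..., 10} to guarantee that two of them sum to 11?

Partition {1, …, 10} into 5 pairs: {1,10}, {2,9}, …, {5,6}.
Choosing 5 integers — say the integers 1 through 5 — takes one from each pair and avoids the property.
Choosing 6 forces two into the same pair by pigeonhole, and those sum to 11. So 6.

6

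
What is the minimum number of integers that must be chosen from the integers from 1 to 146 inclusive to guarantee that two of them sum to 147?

74

Partition {1, …, 146} into 73 pairs: {1,146}, {2,145}, …, {73,74}.
Choosing 73 integers — say the integers 1 through 73 — takes one from each pair and avoids the property.
Choosing 74 forces two into the same pair by pigeonhole, and those sum to 147. So 74.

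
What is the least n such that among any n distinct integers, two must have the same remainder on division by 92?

93

Use the pigeonhole principle on residue classes: two integers differ by a multiple of 92 exactly when they share a remainder mod 92.
There are 92 residue classes mod 92, so 92 integers can all lie in distinct classes.
One more integer must repeat a residue, giving a difference divisible by 92. So n = 92 + 1 = 93.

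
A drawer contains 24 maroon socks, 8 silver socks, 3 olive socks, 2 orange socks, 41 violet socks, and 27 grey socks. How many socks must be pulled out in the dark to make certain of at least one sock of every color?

104

The hardest color to obtain is orange: we could draw every other sock first — 105 − 2 = 103 socks — without a single orange one.
The next draw must be orange, so 103 + 1 = 104.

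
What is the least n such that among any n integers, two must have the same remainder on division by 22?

Two integers differ by a multiple of 22 exactly when they share a remainder mod 22.
There are 22 residue classes mod 22, so 22 integers can all lie in distinct classes.
One more integer must repeat a residue, giving a difference divisible by 22. So n = 22 + 1 = 23.

23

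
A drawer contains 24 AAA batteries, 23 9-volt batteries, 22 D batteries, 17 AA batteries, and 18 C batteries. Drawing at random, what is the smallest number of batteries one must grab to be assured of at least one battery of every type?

The hardest type to obtain is AA: we could draw every other battery first — 104 − 17 = 87 batteries — without a single AA one.
The next draw must be AA, so 87 + 1 = 88.

88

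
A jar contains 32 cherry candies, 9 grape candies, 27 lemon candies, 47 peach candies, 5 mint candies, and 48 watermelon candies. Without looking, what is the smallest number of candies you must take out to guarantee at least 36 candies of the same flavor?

144

In the worst case we take at most 35 of each flavor, but all 32 cherry, all 9 grape, all 27 lemon, and all 5 mint (fewer than 35), giving 32 + 9 + 27 + 35 + 5 + 35 = 143.
One more candy then forces some flavor to 36, so 143 + 1 = 144.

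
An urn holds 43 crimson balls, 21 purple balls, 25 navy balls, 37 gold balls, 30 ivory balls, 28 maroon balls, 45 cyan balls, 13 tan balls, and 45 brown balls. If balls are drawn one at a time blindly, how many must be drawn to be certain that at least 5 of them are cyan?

247

The worst case draws every non-cyan ball first: 43 + 21 + 25 + 37 + 30 + 28 + 13 + 45 = 242.
The next 5 draws are then forced to be cyan, giving 242 + 5 = 247.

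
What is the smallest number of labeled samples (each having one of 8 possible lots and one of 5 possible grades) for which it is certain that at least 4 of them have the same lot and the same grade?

There are 8 × 5 = 40 (lot, grade) combinations acting as pigeonholes.
With 40 × 3 = 120 labeled samples we could place exactly 3 in each, with no (lot, grade) pair reaching 4.
One more forces some (lot, grade) pair to hold 4, so 120 + 1 = 121.

121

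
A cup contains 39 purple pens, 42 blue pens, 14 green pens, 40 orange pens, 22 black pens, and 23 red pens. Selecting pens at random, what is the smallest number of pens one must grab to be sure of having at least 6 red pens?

163

To avoid red pens as long as possible, exhaust the other 5 ink colors first.
The worst case draws every non-red pen first: 39 + 42 + 14 + 40 + 22 = 157.
The next 6 draws are then forced to be red, giving 157 + 6 = 163.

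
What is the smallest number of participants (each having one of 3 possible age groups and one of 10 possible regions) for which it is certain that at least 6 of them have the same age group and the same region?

151

There are 3 × 10 = 30 (age group, region) combinations acting as pigeonholes.
With 30 × 5 = 150 participants we could place exactly 5 in each, with no (age group, region) pair reaching 6.
One more forces some (age group, region) pair to hold 6, so 150 + 1 = 151.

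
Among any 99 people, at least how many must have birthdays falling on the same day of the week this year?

There are 7 days of the week, which serve as the pigeonholes.
If each of the 7 days of the week held at most 14, the total would be at most 7 × 14 = 98 < 99, a contradiction.
So at least one holds ⌈99/7⌉ = 15.

15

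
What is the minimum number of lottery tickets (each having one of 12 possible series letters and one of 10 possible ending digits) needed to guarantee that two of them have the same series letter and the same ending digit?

121

There are 12 × 10 = 120 (series letter, ending digit) combinations acting as pigeonholes.
With 120 lottery tickets we could place one in each, avoiding any repeat.
One more forces some (series letter, ending digit) pair to hold 2, so 120 + 1 = 121.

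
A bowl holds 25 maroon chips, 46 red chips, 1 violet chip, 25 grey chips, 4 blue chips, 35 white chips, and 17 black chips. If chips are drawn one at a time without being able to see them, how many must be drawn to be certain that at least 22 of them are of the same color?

107

Treat the 7 colors as pigeonholes.
In the worst case we take at most 21 of each color, but all 1 violet, all 4 blue, and all 17 black (fewer than 21), giving 21 + 21 + 1 + 21 + 4 + 21 + 17 = 106.
One more chip then forces some color to 22, so 106 + 1 = 107.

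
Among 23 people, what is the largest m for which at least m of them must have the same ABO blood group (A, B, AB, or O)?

6

If each of the 4 ABO blood groups held at most 5, the total would be at most 4 × 5 = 20 < 23, a contradiction.
So at least one holds ⌈23/4⌉ = 6.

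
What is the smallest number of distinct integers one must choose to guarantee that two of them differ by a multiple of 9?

Use the pigeonhole principle on residue classes: two integers differ by a multiple of 9 exactly when they share a remainder mod 9.
There are 9 residue classes mod 9, so 9 integers can all lie in distinct classes.
One more integer must repeat a residue, giving a difference divisible by 9. So n = 9 + 1 = 10.

10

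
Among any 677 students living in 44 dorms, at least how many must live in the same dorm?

If each of the 44 dorms held at most 15, the total would be at most 44 × 15 = 660 < 677, a contradiction.
So at least one holds ⌈677/44⌉ = 16.

16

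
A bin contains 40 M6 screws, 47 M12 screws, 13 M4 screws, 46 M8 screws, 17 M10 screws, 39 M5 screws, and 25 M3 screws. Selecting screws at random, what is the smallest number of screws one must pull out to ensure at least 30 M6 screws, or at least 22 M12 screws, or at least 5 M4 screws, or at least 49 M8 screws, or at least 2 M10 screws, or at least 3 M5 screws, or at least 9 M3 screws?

112

Each of the 7 sizes has its own threshold; avoid all of them simultaneously.
The worst case stops just short of every target: 29 M6, 21 M12, 4 M4, all 46 M8, 1 M10, 2 M5, 8 M3 — 29 + 21 + 4 + 46 + 1 + 2 + 8 = 111 screws.
One more screw must push some size to its target, so 111 + 1 = 112.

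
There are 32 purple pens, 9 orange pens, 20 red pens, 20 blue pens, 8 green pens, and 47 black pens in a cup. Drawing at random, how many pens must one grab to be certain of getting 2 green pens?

130

The worst case draws every non-green pen first: 32 + 9 + 20 + 20 + 47 = 128.
The next 2 draws are then forced to be green, giving 128 + 2 = 130.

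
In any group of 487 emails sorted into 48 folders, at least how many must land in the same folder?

If each of the 48 folders held at most 10, the total would be at most 48 × 10 = 480 < 487, a contradiction.
So at least one holds ⌈487/48⌉ = 11.

11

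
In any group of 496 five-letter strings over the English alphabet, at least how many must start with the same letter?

The 496 five-letter strings over the English alphabet fall into 26 possible first letters.
If each of the 26 possible first letters held at most 19, the total would be at most 26 × 19 = 494 < 496, a contradiction.
So at least one holds ⌈496/26⌉ = 20.

20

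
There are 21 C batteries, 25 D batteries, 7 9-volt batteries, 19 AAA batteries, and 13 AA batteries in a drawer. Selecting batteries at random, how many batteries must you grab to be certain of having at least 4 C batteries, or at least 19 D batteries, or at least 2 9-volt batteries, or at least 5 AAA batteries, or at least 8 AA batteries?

34

The worst case stops just short of every target: 3 C, 18 D, 1 9-volt, 4 AAA, 7 AA — 3 + 18 + 1 + 4 + 7 = 33 batteries.
One more battery must push some type to its target, so 33 + 1 = 34.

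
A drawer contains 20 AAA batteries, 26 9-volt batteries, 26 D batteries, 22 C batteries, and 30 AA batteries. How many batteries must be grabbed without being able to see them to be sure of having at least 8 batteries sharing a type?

36

Treat the 5 types as pigeonholes.
The worst case takes 7 batteries of each type without reaching 8 of any: 5 × 7 = 35.
The next battery must bring some type to 8, so 35 + 1 = 36.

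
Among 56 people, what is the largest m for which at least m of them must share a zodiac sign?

5

There are 12 zodiac signs, which serve as the pigeonholes.
If each of the 12 zodiac signs held at most 4, the total would be at most 12 × 4 = 48 < 56, a contradiction.
So at least one holds ⌈56/12⌉ = 5.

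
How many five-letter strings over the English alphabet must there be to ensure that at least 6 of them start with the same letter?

There are 26 possible first letters acting as pigeonholes.
With 26 × 5 = 130 five-letter strings over the English alphabet we could place exactly 5 in each, with no class reaching 6.
One more forces some class to hold 6, so 130 + 1 = 131.

131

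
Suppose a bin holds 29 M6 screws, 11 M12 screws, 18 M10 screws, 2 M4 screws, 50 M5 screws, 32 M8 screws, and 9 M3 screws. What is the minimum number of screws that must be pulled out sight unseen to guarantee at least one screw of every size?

150

The hardest size to obtain is M4: we could draw every other screw first — 151 − 2 = 149 screws — without a single M4 one.
The next draw must be M4, so 149 + 1 = 150.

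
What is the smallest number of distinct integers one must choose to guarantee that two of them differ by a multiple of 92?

93

Use the pigeonhole principle on residue classes: two integers differ by a multiple of 92 exactly when they share a remainder mod 92.
There are 92 residue classes mod 92, so 92 integers can all lie in distinct classes.
One more integer must repeat a residue, giving a difference divisible by 92. So n = 92 + 1 = 93.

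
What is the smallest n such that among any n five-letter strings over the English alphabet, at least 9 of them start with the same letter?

209

There are 26 possible first letters acting as pigeonholes.
With 26 × 8 = 208 five-letter strings over the English alphabet we could place exactly 8 in each, with no class reaching 9.
One more forces some class to hold 9, so 208 + 1 = 209.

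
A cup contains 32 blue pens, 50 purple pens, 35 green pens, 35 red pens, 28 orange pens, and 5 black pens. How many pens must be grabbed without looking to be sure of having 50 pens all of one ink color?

185

In the worst case we take at most 49 of each ink color, but all 32 blue, all 35 green, all 35 red, all 28 orange, and all 5 black (fewer than 49), giving 32 + 49 + 35 + 35 + 28 + 5 = 184.
One more pen then forces some ink color to 50, so 184 + 1 = 185.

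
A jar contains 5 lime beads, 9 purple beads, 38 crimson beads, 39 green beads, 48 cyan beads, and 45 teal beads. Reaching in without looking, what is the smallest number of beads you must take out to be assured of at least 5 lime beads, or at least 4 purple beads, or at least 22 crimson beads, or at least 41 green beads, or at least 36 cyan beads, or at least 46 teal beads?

148

The worst case stops just short of every target: 4 lime, 3 purple, 21 crimson, all 39 green, 35 cyan, 45 teal — 4 + 3 + 21 + 39 + 35 + 45 = 147 beads.
One more bead must push some color to its target, so 147 + 1 = 148.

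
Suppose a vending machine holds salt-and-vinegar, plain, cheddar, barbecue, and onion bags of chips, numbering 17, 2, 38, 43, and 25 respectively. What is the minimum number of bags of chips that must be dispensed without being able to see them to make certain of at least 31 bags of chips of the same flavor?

105

Treat the 5 flavors as pigeonholes.
In the worst case we take at most 30 of each flavor, but all 17 salt-and-vinegar, all 2 plain, and all 25 onion (fewer than 30), giving 17 + 2 + 30 + 30 + 25 = 104.
One more bag of chips then forces some flavor to 31, so 104 + 1 = 105.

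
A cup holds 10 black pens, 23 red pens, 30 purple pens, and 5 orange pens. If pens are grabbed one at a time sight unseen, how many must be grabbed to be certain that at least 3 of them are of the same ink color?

Treat the 4 ink colors as pigeonholes.
The worst case takes 2 pens of each ink color without reaching 3 of any: 4 × 2 = 8.
The next pen must bring some ink color to 3, so 8 + 1 = 9.

9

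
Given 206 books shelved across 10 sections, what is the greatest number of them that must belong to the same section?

The 206 books fall into 10 sections.
If each of the 10 sections held at most 20, the total would be at most 10 × 20 = 200 < 206, a contradiction.
So at least one holds ⌈206/10⌉ = 21.

21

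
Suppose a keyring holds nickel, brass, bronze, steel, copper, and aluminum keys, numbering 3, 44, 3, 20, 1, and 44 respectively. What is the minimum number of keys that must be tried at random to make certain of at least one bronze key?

The worst case draws every non-bronze key first: 3 + 44 + 20 + 1 + 44 = 112.
The next draw is then forced to be bronze, giving 112 + 1 = 113.

113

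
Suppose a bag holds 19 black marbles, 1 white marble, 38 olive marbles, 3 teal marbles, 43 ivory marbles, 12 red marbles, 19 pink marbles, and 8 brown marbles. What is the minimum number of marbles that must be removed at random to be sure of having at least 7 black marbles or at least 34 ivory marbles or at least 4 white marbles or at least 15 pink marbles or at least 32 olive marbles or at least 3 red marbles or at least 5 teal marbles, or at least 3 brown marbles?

The worst case stops just short of every target: 6 black, all 1 white, 31 olive, all 3 teal, 33 ivory, 2 red, 14 pink, 2 brown — 6 + 1 + 31 + 3 + 33 + 2 + 14 + 2 = 92 marbles.
One more marble must push some color to its target, so 92 + 1 = 93.

93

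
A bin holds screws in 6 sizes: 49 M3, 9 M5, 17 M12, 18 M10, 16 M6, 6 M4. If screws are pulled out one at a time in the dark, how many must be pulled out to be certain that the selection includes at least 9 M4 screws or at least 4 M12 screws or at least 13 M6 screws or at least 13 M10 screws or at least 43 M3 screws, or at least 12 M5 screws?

The worst case stops just short of every target: 42 M3, all 9 M5, 3 M12, 12 M10, 12 M6, all 6 M4 — 42 + 9 + 3 + 12 + 12 + 6 = 84 screws.
One more screw must push some size to its target, so 84 + 1 = 85.

85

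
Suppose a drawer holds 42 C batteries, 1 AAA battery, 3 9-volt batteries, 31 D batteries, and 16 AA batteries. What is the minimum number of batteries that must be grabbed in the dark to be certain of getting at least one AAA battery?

93

The worst case draws every non-AAA battery first: 42 + 3 + 31 + 16 = 92.
The next draw is then forced to be AAA, giving 92 + 1 = 93.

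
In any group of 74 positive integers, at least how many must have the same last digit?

8

If each of the 10 possible last digits held at most 7, the total would be at most 10 × 7 = 70 < 74, a contradiction.
So at least one holds ⌈74/10⌉ = 8.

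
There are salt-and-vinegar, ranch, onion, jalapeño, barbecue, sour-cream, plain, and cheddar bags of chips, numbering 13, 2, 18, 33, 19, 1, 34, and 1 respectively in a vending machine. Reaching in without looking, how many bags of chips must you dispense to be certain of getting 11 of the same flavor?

55

In the worst case we take at most 10 of each flavor, but all 2 ranch, all 1 sour-cream, and all 1 cheddar (fewer than 10), giving 10 + 2 + 10 + 10 + 10 + 1 + 10 + 1 = 54.
One more bag of chips then forces some flavor to 11, so 54 + 1 = 55.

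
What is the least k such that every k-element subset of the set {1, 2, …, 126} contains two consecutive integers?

64

Partition {1, …, 126} into 63 pairs: {1,2}, {3,4}, …, {125,126}.
Choosing 63 integers — say the 63 even numbers 2, 4, …, 126 — takes one from each pair and avoids the property.
Choosing 64 forces two into the same pair by pigeonhole, and those are consecutive. So 64.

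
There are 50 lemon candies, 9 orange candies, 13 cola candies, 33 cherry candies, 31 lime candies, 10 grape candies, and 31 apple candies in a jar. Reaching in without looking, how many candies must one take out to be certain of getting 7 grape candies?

174

The worst case draws every non-grape candy first: 50 + 9 + 13 + 33 + 31 + 31 = 167.
The next 7 draws are then forced to be grape, giving 167 + 7 = 174.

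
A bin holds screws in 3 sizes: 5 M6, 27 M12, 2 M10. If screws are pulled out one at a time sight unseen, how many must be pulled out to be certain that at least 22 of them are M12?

To avoid M12 screws as long as possible, exhaust the other 2 sizes first.
The worst case draws every non-M12 screw first: 5 + 2 = 7.
The next 22 draws are then forced to be M12, giving 7 + 22 = 29.

29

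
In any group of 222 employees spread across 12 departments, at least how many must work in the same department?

19

If each of the 12 departments held at most 18, the total would be at most 12 × 18 = 216 < 222, a contradiction.
So at least one holds ⌈222/12⌉ = 19.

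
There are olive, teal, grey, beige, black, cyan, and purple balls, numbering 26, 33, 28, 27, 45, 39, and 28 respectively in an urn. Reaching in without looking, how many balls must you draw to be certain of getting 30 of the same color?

In the worst case we take at most 29 of each color, but all 26 olive, all 28 grey, all 27 beige, and all 28 purple (fewer than 29), giving 26 + 29 + 28 + 27 + 29 + 29 + 28 = 196.
One more ball then forces some color to 30, so 196 + 1 = 197.

197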